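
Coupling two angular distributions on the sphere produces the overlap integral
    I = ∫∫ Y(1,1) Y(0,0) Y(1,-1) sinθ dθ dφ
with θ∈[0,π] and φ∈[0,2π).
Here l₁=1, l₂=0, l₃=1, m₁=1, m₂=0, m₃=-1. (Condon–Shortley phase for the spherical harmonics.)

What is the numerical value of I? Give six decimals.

Rules hold: Σm=0, L=2 even, 1≤1≤1.
N = 3·1·3 = 9
Δ = 0!·2!·0!/3! = 1/3
Racah Σ t=0..0: t=0:+1/1 = 1/1
⇒ 3j(1 0 1; 0 0 0)² = 1/3, sgn -1
Racah Σ t=0..0: t=0:+1/2 = 1/2
⇒ 3j(1 0 1; 1 0 -1)² = 1/3, sgn +1
4πI² = N·(3j₀)²·(3jₘ)² = 1/1
I = -1·√(1/4π) = -0.28209479

-0.282095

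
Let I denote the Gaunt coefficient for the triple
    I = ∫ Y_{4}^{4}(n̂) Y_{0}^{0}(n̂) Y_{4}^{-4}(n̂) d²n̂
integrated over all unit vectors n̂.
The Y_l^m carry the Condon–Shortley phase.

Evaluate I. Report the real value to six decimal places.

m-sum 0 ✓  L=8 even ✓  4≤4≤4 ✓
Π(2lᵢ+1) = 9×1×9 = 81
triangle coeff Δ(4,0,4) = 1/9
Σ_t [0,0]: t=0:+1/576 = 1/576
(3j)²=1/9 [(4 0 4; 0 0 0)], sign=+1
Σ_t [0,0]: t=0:+1/40320 = 1/40320
(3j)²=1/9 [(4 0 4; 4 0 -4)], sign=+1
⇒ 4πI² = 1/1
I = (+1)√(1/1/(4π)) = 0.28209479

0.282095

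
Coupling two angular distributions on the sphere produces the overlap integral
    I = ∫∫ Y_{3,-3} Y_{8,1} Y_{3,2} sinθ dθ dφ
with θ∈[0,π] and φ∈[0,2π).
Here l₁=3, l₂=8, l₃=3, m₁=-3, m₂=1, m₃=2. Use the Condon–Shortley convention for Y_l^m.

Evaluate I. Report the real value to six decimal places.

0.000000

l₃=3 ∉ [5,11] — triangle fails ⇒ I = 0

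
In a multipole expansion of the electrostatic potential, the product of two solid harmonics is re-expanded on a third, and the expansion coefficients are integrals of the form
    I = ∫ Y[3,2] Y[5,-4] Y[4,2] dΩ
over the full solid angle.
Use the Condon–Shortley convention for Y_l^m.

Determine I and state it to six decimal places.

m-sum 0 ✓  L=12 even ✓  2≤4≤8 ✓
Π(2lᵢ+1) = 7×11×9 = 693
triangle coeff Δ(3,5,4) = 1/180180
Σ_t [1,3]: t=1:−1/576 t=2:+1/144 t=3:−1/576 = 1/288
(3j)²=20/1001 [(3 5 4; 0 0 0)], sign=+1
Σ_t [0,1]: t=0:+1/2880 t=1:−1/8640 = 1/4320
(3j)²=8/429 [(3 5 4; 2 -4 2)], sign=+1
⇒ 4πI² = 480/1859
I = (+1)√(480/1859/(4π)) = 0.14334284

0.143343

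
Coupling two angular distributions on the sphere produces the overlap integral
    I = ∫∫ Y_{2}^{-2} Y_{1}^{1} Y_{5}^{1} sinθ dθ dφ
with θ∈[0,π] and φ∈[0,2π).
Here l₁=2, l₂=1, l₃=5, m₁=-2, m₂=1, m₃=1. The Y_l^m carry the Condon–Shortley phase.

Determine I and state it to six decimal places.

triangle: need 1≤l₃≤3, have 5; I=0

0.000000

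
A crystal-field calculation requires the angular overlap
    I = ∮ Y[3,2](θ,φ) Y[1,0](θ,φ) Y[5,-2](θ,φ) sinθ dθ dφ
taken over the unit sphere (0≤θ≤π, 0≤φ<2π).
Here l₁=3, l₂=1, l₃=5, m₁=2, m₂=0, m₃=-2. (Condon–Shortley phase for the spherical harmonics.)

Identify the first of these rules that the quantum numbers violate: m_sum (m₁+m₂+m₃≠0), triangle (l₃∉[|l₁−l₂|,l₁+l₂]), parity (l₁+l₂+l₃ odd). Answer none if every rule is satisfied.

Σmᵢ = 0  ✓
l₃∈[|l₁−l₂|,l₁+l₂]=[2,4], have l₃=5  ✗
Σlᵢ = 9 ⇒ odd

triangle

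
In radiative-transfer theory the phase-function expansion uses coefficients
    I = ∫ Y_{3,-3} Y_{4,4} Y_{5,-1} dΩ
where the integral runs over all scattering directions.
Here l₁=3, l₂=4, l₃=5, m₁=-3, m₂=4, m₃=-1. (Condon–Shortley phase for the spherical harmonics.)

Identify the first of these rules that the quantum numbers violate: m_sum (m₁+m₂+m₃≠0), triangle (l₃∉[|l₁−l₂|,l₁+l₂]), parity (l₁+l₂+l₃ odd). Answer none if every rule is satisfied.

none

azimuthal sum: -3 + 4 − 1 = 0  ✓
1 ≤ 5 ≤ 7 (triangle on l)  ✓
L = 3 + 4 + 5 = 12 (even)  ✓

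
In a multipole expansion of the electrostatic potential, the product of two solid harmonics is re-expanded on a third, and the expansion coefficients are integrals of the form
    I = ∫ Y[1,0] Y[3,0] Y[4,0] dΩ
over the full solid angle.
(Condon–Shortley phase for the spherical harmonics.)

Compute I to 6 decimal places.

m-sum 0 ✓  L=8 even ✓  2≤4≤4 ✓
Π(2lᵢ+1) = 3×7×9 = 189
triangle coeff Δ(1,3,4) = 1/252
Σ_t [0,0]: t=0:+1/36 = 1/36
(3j)²=4/63 [(1 3 4; 0 0 0)], sign=+1
(m-triple is (0,0,0) — same symbol as above.)
⇒ 4πI² = 16/21
I = (+1)√(16/21/(4π)) = 0.24623252

0.246233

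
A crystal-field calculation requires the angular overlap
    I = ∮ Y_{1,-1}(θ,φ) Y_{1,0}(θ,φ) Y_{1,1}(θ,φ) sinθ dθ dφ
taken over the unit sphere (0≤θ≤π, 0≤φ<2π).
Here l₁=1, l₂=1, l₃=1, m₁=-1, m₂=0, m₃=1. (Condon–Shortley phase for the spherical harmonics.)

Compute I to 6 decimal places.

0.000000

Σlᵢ=3 odd — θ-integrand is odd under cosθ→−cosθ; I=0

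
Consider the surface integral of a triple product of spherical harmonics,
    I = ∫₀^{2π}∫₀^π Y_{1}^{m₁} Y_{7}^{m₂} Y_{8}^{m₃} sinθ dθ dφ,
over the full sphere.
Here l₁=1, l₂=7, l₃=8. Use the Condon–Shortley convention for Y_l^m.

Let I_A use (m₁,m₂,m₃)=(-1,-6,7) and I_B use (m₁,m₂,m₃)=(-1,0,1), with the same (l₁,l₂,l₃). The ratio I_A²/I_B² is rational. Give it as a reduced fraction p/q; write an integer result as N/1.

35/12

Shared (l₁,l₂,l₃)=(1,7,8): N and (l;000)² cancel in I_A²/I_B².
A: Δ = 0!·2!·14!/17! = 1/2040; Racah Σ t=0..0: t=0:+1/12454041600 = 1/12454041600; ⇒ 3j(1 7 8; -1 -6 7)² = 7/136, sgn -1
B: Δ = 0!·2!·14!/17! = 1/2040; Racah Σ t=0..0: t=0:+1/50803200 = 1/50803200; ⇒ 3j(1 7 8; -1 0 1)² = 3/170, sgn -1
I_A²/I_B² = (7/136)/(3/170) = 35/12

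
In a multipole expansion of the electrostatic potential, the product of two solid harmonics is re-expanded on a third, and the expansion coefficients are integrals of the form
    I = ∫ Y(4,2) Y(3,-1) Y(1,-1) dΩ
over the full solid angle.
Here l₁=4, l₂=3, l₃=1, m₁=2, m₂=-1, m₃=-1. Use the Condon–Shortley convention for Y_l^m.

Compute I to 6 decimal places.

0.238414

Rules hold: Σm=0, L=8 even, 1≤1≤7.
N = 9·7·3 = 189
Δ = 6!·2!·0!/9! = 1/252
Racah Σ t=3..3: t=3:−1/36 = -1/36
⇒ 3j(4 3 1; 0 0 0)² = 4/63, sgn +1
Racah Σ t=2..2: t=2:+1/96 = 1/96
⇒ 3j(4 3 1; 2 -1 -1)² = 5/84, sgn +1
4πI² = N·(3j₀)²·(3jₘ)² = 5/7
I = +1·√(0.714286/4π) = 0.23841361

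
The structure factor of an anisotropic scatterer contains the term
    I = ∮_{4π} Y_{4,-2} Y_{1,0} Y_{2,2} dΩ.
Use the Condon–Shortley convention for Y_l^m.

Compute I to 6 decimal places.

0.000000

l₃=2 ∉ [3,5] — triangle fails ⇒ I = 0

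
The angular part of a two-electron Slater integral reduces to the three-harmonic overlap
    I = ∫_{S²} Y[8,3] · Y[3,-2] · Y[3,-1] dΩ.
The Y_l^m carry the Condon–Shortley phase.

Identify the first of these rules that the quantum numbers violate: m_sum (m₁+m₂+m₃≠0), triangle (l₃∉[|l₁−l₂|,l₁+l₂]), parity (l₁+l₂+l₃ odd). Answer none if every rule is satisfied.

triangle

Σmᵢ = 0  ✓
l₃∈[|l₁−l₂|,l₁+l₂]=[5,11], have l₃=3  ✗
Σlᵢ = 14 ⇒ even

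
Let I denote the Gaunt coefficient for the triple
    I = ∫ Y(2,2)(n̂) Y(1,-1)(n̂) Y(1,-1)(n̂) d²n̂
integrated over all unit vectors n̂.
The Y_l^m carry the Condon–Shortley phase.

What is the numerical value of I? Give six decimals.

0.309019

m-sum 0 ✓  L=4 even ✓  1≤1≤3 ✓
Π(2lᵢ+1) = 5×3×3 = 45
triangle coeff Δ(2,1,1) = 1/30
Σ_t [1,1]: t=1:−1/1 = -1/1
(3j)²=2/15 [(2 1 1; 0 0 0)], sign=+1
Σ_t [0,0]: t=0:+1/4 = 1/4
(3j)²=1/5 [(2 1 1; 2 -1 -1)], sign=+1
⇒ 4πI² = 6/5
I = (+1)√(6/5/(4π)) = 0.30901936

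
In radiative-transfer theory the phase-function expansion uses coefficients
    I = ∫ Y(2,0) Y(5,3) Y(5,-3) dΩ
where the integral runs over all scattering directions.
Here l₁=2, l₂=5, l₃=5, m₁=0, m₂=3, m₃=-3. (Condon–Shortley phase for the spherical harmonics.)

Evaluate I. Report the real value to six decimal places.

-0.016174

m-sum 0 ✓  L=12 even ✓  3≤5≤7 ✓
Π(2lᵢ+1) = 5×11×11 = 605
triangle coeff Δ(2,5,5) = 1/38610
Σ_t [0,2]: t=0:+1/2880 t=1:−1/576 t=2:+1/2880 = -1/960
(3j)²=10/429 [(2 5 5; 0 0 0)], sign=+1
Σ_t [0,2]: t=0:+1/161280 t=1:−1/5040 t=2:+1/5760 = -1/53760
(3j)²=1/4290 [(2 5 5; 0 3 -3)], sign=-1
⇒ 4πI² = 5/1521
I = (-1)√(5/1521/(4π)) = -0.01617393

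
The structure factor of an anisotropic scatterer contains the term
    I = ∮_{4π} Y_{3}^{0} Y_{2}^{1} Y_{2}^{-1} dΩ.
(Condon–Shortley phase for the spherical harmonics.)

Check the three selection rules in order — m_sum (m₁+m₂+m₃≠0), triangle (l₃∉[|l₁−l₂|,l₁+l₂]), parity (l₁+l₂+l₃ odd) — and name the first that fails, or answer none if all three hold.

parity

azimuthal sum: 0 + 1 − 1 = 0  ✓
1 ≤ 2 ≤ 5 (triangle on l)  ✓
L = 3 + 2 + 2 = 7 (odd)  ✗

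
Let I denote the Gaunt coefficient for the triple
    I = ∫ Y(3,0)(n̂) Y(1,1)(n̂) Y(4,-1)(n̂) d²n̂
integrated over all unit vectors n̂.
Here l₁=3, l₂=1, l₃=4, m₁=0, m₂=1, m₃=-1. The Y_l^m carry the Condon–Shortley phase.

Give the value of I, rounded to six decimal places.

Rules hold: Σm=0, L=8 even, 2≤4≤4.
N = 7·3·9 = 189
Δ = 0!·6!·2!/9! = 1/252
Racah Σ t=0..0: t=0:+1/36 = 1/36
⇒ 3j(3 1 4; 0 0 0)² = 4/63, sgn +1
Racah Σ t=0..0: t=0:+1/72 = 1/72
⇒ 3j(3 1 4; 0 1 -1)² = 5/126, sgn -1
4πI² = N·(3j₀)²·(3jₘ)² = 10/21
I = -1·√(0.47619/4π) = -0.19466390

-0.194664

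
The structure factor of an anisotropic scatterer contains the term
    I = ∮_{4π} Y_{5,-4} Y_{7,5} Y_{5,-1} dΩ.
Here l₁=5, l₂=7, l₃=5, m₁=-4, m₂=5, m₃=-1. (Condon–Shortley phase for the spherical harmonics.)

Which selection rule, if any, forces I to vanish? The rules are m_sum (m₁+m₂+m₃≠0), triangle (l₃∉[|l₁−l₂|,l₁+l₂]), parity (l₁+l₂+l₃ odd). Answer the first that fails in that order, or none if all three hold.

parity

Σmᵢ = 0  ✓
l₃∈[|l₁−l₂|,l₁+l₂]=[2,12], have l₃=5  ✓
Σlᵢ = 17 ⇒ odd  ✗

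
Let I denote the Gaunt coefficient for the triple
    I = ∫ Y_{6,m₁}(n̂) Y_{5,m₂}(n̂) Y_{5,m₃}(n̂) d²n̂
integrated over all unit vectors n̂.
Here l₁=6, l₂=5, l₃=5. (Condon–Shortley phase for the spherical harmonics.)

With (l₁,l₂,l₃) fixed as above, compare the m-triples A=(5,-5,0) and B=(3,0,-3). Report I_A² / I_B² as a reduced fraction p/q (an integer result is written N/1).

33/25

Shared (l₁,l₂,l₃)=(6,5,5): N and (l;000)² cancel in I_A²/I_B².
A: Δ = 6!·6!·4!/17! = 1/28588560; Racah Σ t=0..0: t=0:+1/2073600 = 1/2073600; ⇒ 3j(6 5 5; 5 -5 0)² = 15/884, sgn -1
B: Δ = 6!·6!·4!/17! = 1/28588560; Racah Σ t=1..3: t=1:−1/138240 t=2:+1/34560 t=3:−1/103680 = 1/82944; ⇒ 3j(6 5 5; 3 0 -3)² = 125/9724, sgn +1
I_A²/I_B² = (15/884)/(125/9724) = 33/25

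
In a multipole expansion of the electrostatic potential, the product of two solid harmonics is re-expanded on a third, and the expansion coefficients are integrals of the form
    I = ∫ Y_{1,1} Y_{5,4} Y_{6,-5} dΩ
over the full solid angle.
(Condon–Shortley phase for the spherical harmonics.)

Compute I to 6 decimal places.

m-sum 0 ✓  L=12 even ✓  4≤6≤6 ✓
Π(2lᵢ+1) = 3×11×13 = 429
triangle coeff Δ(1,5,6) = 1/858
Σ_t [0,0]: t=0:+1/14400 = 1/14400
(3j)²=6/143 [(1 5 6; 0 0 0)], sign=+1
Σ_t [0,0]: t=0:+1/725760 = 1/725760
(3j)²=5/78 [(1 5 6; 1 4 -5)], sign=-1
⇒ 4πI² = 15/13
I = (-1)√(15/13/(4π)) = -0.30301841

-0.303018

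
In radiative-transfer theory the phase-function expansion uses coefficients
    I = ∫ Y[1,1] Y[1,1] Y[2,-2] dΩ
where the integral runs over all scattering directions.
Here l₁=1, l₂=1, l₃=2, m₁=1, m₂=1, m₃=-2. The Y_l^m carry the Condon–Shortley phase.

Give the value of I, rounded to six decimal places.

0.309019

m-sum 0 ✓  L=4 even ✓  0≤2≤2 ✓
Π(2lᵢ+1) = 3×3×5 = 45
triangle coeff Δ(1,1,2) = 1/30
Σ_t [0,0]: t=0:+1/1 = 1/1
(3j)²=2/15 [(1 1 2; 0 0 0)], sign=+1
Σ_t [0,0]: t=0:+1/4 = 1/4
(3j)²=1/5 [(1 1 2; 1 1 -2)], sign=+1
⇒ 4πI² = 6/5
I = (+1)√(6/5/(4π)) = 0.30901936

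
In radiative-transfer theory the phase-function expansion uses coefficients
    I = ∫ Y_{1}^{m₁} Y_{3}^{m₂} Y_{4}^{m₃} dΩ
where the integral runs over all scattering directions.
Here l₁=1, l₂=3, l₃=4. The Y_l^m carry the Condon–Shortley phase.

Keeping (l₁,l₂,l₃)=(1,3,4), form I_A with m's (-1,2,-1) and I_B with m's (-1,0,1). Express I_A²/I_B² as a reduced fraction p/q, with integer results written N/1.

3/10

l's match ⇒ only the (l;m) 3-j factors differ between A and B.
A: triangle coeff Δ(1,3,4) = 1/252; Σ_t [0,0]: t=0:+1/240 = 1/240; (3j)²=1/84 [(1 3 4; -1 2 -1)], sign=-1
B: triangle coeff Δ(1,3,4) = 1/252; Σ_t [0,0]: t=0:+1/72 = 1/72; (3j)²=5/126 [(1 3 4; -1 0 1)], sign=-1
I_A²/I_B² = (1/84)/(5/126) = 3/10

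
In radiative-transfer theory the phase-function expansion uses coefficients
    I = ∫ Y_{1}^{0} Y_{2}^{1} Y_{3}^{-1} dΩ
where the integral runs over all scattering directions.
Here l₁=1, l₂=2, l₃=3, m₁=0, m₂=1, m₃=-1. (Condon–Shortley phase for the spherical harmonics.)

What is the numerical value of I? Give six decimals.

-0.233597

Rules hold: Σm=0, L=6 even, 1≤3≤3.
N = 3·5·7 = 105
Δ = 0!·2!·4!/7! = 1/105
Racah Σ t=0..0: t=0:+1/4 = 1/4
⇒ 3j(1 2 3; 0 0 0)² = 3/35, sgn -1
Racah Σ t=0..0: t=0:+1/6 = 1/6
⇒ 3j(1 2 3; 0 1 -1)² = 8/105, sgn +1
4πI² = N·(3j₀)²·(3jₘ)² = 24/35
I = -1·√(0.685714/4π) = -0.23359668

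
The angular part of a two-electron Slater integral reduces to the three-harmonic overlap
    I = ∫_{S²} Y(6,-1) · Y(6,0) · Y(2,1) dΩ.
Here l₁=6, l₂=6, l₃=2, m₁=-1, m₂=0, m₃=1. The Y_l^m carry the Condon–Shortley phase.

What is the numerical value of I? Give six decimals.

Rules hold: Σm=0, L=14 even, 0≤2≤12.
N = 13·13·5 = 845
Δ = 10!·2!·2!/15! = 1/90090
Racah Σ t=4..6: t=4:+1/69120 t=5:−1/14400 t=6:+1/69120 = -7/172800
⇒ 3j(6 6 2; 0 0 0)² = 14/715, sgn -1
Racah Σ t=5..6: t=5:−1/28800 t=6:+1/34560 = -1/172800
⇒ 3j(6 6 2; -1 0 1)² = 1/1430, sgn +1
4πI² = N·(3j₀)²·(3jₘ)² = 7/605
I = -1·√(0.0115702/4π) = -0.03034355

-0.030344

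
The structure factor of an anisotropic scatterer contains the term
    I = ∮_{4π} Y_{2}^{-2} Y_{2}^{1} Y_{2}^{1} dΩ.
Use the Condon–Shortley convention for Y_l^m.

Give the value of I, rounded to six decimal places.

0.220728

m-sum 0 ✓  L=6 even ✓  0≤2≤4 ✓
Π(2lᵢ+1) = 5×5×5 = 125
triangle coeff Δ(2,2,2) = 1/630
Σ_t [0,2]: t=0:+1/8 t=1:−1/1 t=2:+1/8 = -3/4
(3j)²=2/35 [(2 2 2; 0 0 0)], sign=-1
Σ_t [2,2]: t=2:+1/4 = 1/4
(3j)²=3/35 [(2 2 2; -2 1 1)], sign=-1
⇒ 4πI² = 30/49
I = (+1)√(30/49/(4π)) = 0.22072812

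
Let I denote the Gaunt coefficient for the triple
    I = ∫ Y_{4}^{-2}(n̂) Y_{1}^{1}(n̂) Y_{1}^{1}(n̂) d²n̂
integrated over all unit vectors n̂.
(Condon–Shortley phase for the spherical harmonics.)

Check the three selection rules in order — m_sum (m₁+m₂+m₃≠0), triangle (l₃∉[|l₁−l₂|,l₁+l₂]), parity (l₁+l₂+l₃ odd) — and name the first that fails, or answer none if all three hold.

m₁+m₂+m₃ = -2 + 1 + 1 = 0  ✓
triangle: |4−1|=3 ≤ l₃=1 ≤ 4+1=5  ✗
parity: l₁+l₂+l₃ = 6 is even

triangle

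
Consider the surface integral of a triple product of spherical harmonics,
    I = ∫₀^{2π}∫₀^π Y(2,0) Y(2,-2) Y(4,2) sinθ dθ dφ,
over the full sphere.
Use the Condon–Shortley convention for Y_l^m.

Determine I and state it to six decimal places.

Checks pass: Σm=0; 8 even; l₃=4∈[0,4].
(2·2+1)(2·2+1)(2·4+1) = 225
Δ: 0! 4! 4! / 9! → 1/630
sum: t=0:+1/16 = 1/16
3j²(2 2 4; 0 0 0) = Δ·Π!·Σ² = 2/35  (sign +1)
sum: t=0:+1/96 = 1/96
3j²(2 2 4; 0 -2 2) = Δ·Π!·Σ² = 1/42  (sign +1)
combine: 4πI² = 225·2/35·1/42 = 15/49
take √, sign +1: I = 0.15607835

0.156078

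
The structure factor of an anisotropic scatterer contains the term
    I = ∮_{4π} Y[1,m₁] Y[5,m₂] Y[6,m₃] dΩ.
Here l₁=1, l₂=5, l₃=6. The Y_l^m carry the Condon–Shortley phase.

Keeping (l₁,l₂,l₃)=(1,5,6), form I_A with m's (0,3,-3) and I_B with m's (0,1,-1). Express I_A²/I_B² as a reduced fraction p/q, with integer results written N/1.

Shared (l₁,l₂,l₃)=(1,5,6): N and (l;000)² cancel in I_A²/I_B².
A: Δ = 0!·2!·10!/13! = 1/858; Racah Σ t=0..0: t=0:+1/80640 = 1/80640; ⇒ 3j(1 5 6; 0 3 -3)² = 9/286, sgn -1
B: Δ = 0!·2!·10!/13! = 1/858; Racah Σ t=0..0: t=0:+1/17280 = 1/17280; ⇒ 3j(1 5 6; 0 1 -1)² = 35/858, sgn -1
I_A²/I_B² = (9/286)/(35/858) = 27/35

27/35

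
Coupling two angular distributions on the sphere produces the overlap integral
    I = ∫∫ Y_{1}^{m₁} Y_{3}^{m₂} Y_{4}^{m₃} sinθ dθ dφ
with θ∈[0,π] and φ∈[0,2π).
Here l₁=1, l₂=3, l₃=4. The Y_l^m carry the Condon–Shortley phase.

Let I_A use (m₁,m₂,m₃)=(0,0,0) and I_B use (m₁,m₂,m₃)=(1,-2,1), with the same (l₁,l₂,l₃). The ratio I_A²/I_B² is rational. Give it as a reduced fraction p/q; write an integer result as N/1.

16/3

Shared (l₁,l₂,l₃)=(1,3,4): N and (l;000)² cancel in I_A²/I_B².
A: Δ = 0!·2!·6!/9! = 1/252; Racah Σ t=0..0: t=0:+1/36 = 1/36; ⇒ 3j(1 3 4; 0 0 0)² = 4/63, sgn +1
B: Δ = 0!·2!·6!/9! = 1/252; Racah Σ t=0..0: t=0:+1/240 = 1/240; ⇒ 3j(1 3 4; 1 -2 1)² = 1/84, sgn -1
I_A²/I_B² = (4/63)/(1/84) = 16/3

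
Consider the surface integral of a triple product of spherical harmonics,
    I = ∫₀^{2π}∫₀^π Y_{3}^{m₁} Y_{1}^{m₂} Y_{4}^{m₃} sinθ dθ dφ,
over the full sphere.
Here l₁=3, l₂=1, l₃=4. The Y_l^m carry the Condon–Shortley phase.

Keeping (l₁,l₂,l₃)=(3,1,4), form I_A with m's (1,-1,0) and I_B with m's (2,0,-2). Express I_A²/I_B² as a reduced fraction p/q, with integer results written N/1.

1/2

Shared (l₁,l₂,l₃)=(3,1,4): N and (l;000)² cancel in I_A²/I_B².
A: Δ = 0!·6!·2!/9! = 1/252; Racah Σ t=0..0: t=0:+1/96 = 1/96; ⇒ 3j(3 1 4; 1 -1 0)² = 1/42, sgn +1
B: Δ = 0!·6!·2!/9! = 1/252; Racah Σ t=0..0: t=0:+1/120 = 1/120; ⇒ 3j(3 1 4; 2 0 -2)² = 1/21, sgn +1
I_A²/I_B² = (1/42)/(1/21) = 1/2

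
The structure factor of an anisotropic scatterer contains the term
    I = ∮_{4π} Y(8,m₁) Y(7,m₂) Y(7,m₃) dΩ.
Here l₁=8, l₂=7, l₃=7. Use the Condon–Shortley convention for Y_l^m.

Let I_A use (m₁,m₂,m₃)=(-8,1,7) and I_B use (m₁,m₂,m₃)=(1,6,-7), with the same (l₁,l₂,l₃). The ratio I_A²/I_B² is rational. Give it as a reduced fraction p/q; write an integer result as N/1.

Same 8,7,7: normalisation and zero-m 3j drop out of the ratio.
A: Δ: 8! 8! 6! / 23! → 1/22086194130; sum: t=8:+1/1170505728000 = 1/1170505728000; 3j²(8 7 7; -8 1 7) = Δ·Π!·Σ² = 13/7429  (sign +1)
B: Δ: 8! 8! 6! / 23! → 1/22086194130; sum: t=7:−1/146313216000 = -1/146313216000; 3j²(8 7 7; 1 6 -7) = Δ·Π!·Σ² = 78/37145  (sign -1)
I_A²/I_B² = (13/7429)/(78/37145) = 5/6

5/6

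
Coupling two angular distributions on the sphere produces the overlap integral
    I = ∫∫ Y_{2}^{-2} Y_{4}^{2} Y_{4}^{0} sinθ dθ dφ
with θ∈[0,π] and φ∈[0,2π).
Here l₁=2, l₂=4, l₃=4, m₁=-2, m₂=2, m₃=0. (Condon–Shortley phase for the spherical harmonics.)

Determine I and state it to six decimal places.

Checks pass: Σm=0; 10 even; l₃=4∈[2,6].
(2·2+1)(2·4+1)(2·4+1) = 405
Δ: 2! 2! 6! / 11! → 1/13860
sum: t=0:+1/192 t=1:−1/36 t=2:+1/192 = -5/288
3j²(2 4 4; 0 0 0) = Δ·Π!·Σ² = 20/693  (sign -1)
sum: t=2:+1/192 = 1/192
3j²(2 4 4; -2 2 0) = Δ·Π!·Σ² = 3/77  (sign +1)
combine: 4πI² = 405·20/693·3/77 = 2700/5929
take √, sign -1: I = -0.19036462

-0.190365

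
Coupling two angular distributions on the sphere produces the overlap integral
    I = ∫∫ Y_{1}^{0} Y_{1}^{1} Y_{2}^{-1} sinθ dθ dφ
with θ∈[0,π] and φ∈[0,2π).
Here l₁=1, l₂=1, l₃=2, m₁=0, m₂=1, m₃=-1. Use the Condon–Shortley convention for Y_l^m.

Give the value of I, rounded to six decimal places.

Checks pass: Σm=0; 4 even; l₃=2∈[0,2].
(2·1+1)(2·1+1)(2·2+1) = 45
Δ: 0! 2! 2! / 5! → 1/30
sum: t=0:+1/1 = 1/1
3j²(1 1 2; 0 0 0) = Δ·Π!·Σ² = 2/15  (sign +1)
sum: t=0:+1/2 = 1/2
3j²(1 1 2; 0 1 -1) = Δ·Π!·Σ² = 1/10  (sign -1)
combine: 4πI² = 45·2/15·1/10 = 3/5
take √, sign -1: I = -0.21850969

-0.218510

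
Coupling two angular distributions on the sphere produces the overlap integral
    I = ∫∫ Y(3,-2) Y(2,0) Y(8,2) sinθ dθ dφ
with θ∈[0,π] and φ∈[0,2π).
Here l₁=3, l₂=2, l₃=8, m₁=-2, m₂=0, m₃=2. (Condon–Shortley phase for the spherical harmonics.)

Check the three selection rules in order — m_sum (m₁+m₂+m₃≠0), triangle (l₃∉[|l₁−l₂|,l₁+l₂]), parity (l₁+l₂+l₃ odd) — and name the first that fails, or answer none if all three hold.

triangle

Σmᵢ = 0  ✓
l₃∈[|l₁−l₂|,l₁+l₂]=[1,5], have l₃=8  ✗
Σlᵢ = 13 ⇒ odd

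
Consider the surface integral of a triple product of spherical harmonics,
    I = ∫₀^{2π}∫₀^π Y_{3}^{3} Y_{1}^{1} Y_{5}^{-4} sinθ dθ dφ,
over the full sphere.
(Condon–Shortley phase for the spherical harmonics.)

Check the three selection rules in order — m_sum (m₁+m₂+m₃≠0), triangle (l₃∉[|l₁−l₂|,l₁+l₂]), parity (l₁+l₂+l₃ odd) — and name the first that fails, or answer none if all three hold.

triangle

Σmᵢ = 0  ✓
l₃∈[|l₁−l₂|,l₁+l₂]=[2,4], have l₃=5  ✗
Σlᵢ = 9 ⇒ odd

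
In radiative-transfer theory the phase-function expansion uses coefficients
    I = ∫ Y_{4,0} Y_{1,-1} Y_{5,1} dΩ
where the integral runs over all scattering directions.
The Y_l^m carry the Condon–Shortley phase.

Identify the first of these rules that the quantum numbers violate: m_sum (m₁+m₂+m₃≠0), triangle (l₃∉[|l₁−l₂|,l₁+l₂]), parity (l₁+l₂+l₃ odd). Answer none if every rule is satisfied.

none

azimuthal sum: 0 − 1 + 1 = 0  ✓
3 ≤ 5 ≤ 5 (triangle on l)  ✓
L = 4 + 1 + 5 = 10 (even)  ✓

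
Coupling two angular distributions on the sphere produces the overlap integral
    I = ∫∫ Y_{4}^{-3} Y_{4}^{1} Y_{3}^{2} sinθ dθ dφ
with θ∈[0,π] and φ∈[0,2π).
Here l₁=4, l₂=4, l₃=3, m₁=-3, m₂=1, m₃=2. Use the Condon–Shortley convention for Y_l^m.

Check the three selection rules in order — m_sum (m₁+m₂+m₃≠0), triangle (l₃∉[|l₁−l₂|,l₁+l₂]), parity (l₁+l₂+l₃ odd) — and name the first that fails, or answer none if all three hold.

Σmᵢ = 0  ✓
l₃∈[|l₁−l₂|,l₁+l₂]=[0,8], have l₃=3  ✓
Σlᵢ = 11 ⇒ odd  ✗

parity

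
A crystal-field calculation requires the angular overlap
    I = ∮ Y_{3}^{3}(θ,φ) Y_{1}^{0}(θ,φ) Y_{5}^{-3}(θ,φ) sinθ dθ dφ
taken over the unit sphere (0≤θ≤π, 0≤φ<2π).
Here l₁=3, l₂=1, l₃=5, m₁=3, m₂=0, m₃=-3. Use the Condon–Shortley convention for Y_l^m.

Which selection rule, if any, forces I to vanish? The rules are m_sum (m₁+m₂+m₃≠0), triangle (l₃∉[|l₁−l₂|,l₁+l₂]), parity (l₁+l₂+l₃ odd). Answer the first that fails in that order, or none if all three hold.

azimuthal sum: 3 + 0 − 3 = 0  ✓
2 ≤ 5 ≤ 4 (triangle on l)  ✗
L = 3 + 1 + 5 = 9 (odd)

triangle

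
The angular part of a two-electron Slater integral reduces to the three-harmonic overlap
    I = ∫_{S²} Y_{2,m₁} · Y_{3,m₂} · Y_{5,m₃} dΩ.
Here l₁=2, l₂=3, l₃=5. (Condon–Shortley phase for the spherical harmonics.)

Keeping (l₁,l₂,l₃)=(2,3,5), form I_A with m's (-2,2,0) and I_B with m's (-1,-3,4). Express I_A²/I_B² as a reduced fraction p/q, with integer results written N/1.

l's match ⇒ only the (l;m) 3-j factors differ between A and B.
A: triangle coeff Δ(2,3,5) = 1/2310; Σ_t [0,0]: t=0:+1/2880 = 1/2880; (3j)²=1/462 [(2 3 5; -2 2 0)], sign=-1
B: triangle coeff Δ(2,3,5) = 1/2310; Σ_t [0,0]: t=0:+1/4320 = 1/4320; (3j)²=2/55 [(2 3 5; -1 -3 4)], sign=-1
I_A²/I_B² = (1/462)/(2/55) = 5/84

5/84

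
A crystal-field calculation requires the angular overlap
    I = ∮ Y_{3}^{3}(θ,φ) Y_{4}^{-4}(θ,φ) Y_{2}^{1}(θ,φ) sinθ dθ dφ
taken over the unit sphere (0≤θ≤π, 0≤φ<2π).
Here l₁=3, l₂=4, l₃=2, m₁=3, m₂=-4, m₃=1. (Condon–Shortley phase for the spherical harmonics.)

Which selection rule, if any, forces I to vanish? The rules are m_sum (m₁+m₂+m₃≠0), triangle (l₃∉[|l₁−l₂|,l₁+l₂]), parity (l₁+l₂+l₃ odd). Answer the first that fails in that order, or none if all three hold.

m₁+m₂+m₃ = 3 − 4 + 1 = 0  ✓
triangle: |3−4|=1 ≤ l₃=2 ≤ 3+4=7  ✓
parity: l₁+l₂+l₃ = 9 is odd  ✗

parity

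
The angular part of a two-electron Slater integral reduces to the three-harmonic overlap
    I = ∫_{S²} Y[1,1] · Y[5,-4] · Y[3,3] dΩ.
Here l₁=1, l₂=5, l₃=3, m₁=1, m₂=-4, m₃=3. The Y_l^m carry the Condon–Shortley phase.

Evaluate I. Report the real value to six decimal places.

0.000000

l₃=3 ∉ [4,6] — triangle fails ⇒ I = 0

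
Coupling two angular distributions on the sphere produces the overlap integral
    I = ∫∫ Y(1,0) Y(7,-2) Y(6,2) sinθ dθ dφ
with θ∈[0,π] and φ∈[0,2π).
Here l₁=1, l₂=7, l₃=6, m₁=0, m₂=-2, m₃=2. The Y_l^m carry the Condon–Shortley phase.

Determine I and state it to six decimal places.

Rules hold: Σm=0, L=14 even, 6≤6≤8.
N = 3·15·13 = 585
Δ = 2!·0!·12!/15! = 1/1365
Racah Σ t=1..1: t=1:−1/518400 = -1/518400
⇒ 3j(1 7 6; 0 0 0)² = 7/195, sgn -1
Racah Σ t=1..1: t=1:−1/967680 = -1/967680
⇒ 3j(1 7 6; 0 -2 2)² = 3/91, sgn -1
4πI² = N·(3j₀)²·(3jₘ)² = 9/13
I = +1·√(0.692308/4π) = 0.23471705

0.234717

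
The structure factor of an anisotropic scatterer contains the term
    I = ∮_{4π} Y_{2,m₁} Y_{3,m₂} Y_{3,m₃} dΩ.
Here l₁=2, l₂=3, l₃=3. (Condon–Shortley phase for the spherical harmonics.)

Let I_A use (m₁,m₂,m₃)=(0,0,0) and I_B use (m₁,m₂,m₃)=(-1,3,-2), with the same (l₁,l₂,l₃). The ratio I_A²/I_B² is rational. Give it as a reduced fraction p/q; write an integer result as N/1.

16/25

Shared (l₁,l₂,l₃)=(2,3,3): N and (l;000)² cancel in I_A²/I_B².
A: Δ = 2!·2!·4!/9! = 1/3780; Racah Σ t=0..2: t=0:+1/24 t=1:−1/4 t=2:+1/24 = -1/6; ⇒ 3j(2 3 3; 0 0 0)² = 4/105, sgn +1
B: Δ = 2!·2!·4!/9! = 1/3780; Racah Σ t=2..2: t=2:+1/48 = 1/48; ⇒ 3j(2 3 3; -1 3 -2)² = 5/84, sgn -1
I_A²/I_B² = (4/105)/(5/84) = 16/25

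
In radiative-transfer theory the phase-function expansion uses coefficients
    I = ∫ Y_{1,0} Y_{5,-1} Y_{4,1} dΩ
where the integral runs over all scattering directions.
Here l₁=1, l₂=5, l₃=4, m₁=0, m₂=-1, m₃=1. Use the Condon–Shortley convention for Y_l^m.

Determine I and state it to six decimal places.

-0.240571

m-sum 0 ✓  L=10 even ✓  4≤4≤6 ✓
Π(2lᵢ+1) = 3×11×9 = 297
triangle coeff Δ(1,5,4) = 1/495
Σ_t [1,1]: t=1:−1/576 = -1/576
(3j)²=5/99 [(1 5 4; 0 0 0)], sign=-1
Σ_t [1,1]: t=1:−1/720 = -1/720
(3j)²=8/165 [(1 5 4; 0 -1 1)], sign=+1
⇒ 4πI² = 8/11
I = (-1)√(8/11/(4π)) = -0.24057125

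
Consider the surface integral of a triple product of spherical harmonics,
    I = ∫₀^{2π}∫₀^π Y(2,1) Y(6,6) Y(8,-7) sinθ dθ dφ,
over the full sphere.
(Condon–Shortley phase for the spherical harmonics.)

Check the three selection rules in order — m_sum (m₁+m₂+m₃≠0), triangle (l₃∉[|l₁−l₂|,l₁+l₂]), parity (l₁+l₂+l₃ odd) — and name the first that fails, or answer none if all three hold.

m₁+m₂+m₃ = 1 + 6 − 7 = 0  ✓
triangle: |2−6|=4 ≤ l₃=8 ≤ 2+6=8  ✓
parity: l₁+l₂+l₃ = 16 is even  ✓

none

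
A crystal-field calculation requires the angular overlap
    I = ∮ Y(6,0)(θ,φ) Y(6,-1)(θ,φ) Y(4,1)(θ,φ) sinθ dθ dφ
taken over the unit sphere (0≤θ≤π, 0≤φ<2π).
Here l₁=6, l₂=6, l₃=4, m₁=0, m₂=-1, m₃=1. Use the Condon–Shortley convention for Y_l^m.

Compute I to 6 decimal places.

-0.043721

Rules hold: Σm=0, L=16 even, 0≤4≤12.
N = 13·13·9 = 1521
Δ = 8!·4!·4!/17! = 1/15315300
Racah Σ t=2..6: t=2:+1/829440 t=3:−1/25920 t=4:+1/9216 t=5:−1/25920 t=6:+1/829440 = 7/207360
⇒ 3j(6 6 4; 0 0 0)² = 28/2431, sgn +1
Racah Σ t=2..5: t=2:+1/207360 t=3:−1/17280 t=4:+1/13824 t=5:−1/103680 = 1/103680
⇒ 3j(6 6 4; 0 -1 1)² = 10/7293, sgn -1
4πI² = N·(3j₀)²·(3jₘ)² = 840/34969
I = -1·√(0.0240213/4π) = -0.04372130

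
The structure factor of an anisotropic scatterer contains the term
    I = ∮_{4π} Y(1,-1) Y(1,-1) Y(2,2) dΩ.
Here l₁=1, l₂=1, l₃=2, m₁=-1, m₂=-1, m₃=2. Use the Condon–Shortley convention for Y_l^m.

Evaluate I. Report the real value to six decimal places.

0.309019

m-sum 0 ✓  L=4 even ✓  0≤2≤2 ✓
Π(2lᵢ+1) = 3×3×5 = 45
triangle coeff Δ(1,1,2) = 1/30
Σ_t [0,0]: t=0:+1/1 = 1/1
(3j)²=2/15 [(1 1 2; 0 0 0)], sign=+1
Σ_t [0,0]: t=0:+1/4 = 1/4
(3j)²=1/5 [(1 1 2; -1 -1 2)], sign=+1
⇒ 4πI² = 6/5
I = (+1)√(6/5/(4π)) = 0.30901936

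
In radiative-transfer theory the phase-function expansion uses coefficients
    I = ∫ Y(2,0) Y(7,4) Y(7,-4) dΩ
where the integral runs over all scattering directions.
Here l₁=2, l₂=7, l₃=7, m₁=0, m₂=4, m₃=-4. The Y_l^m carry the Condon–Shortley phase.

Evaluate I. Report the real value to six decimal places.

Checks pass: Σm=0; 16 even; l₃=7∈[5,9].
(2·2+1)(2·7+1)(2·7+1) = 1125
Δ: 2! 2! 12! / 17! → 1/185640
sum: t=0:+1/2419200 t=1:−1/518400 t=2:+1/2419200 = -1/907200
3j²(2 7 7; 0 0 0) = Δ·Π!·Σ² = 56/3315  (sign +1)
sum: t=0:+1/159667200 t=1:−1/7257600 t=2:+1/8709120 = -1/59875200
3j²(2 7 7; 0 4 -4) = Δ·Π!·Σ² = 8/23205  (sign +1)
combine: 4πI² = 1125·56/3315·8/23205 = 320/48841
take √, sign +1: I = 0.02283378

0.022834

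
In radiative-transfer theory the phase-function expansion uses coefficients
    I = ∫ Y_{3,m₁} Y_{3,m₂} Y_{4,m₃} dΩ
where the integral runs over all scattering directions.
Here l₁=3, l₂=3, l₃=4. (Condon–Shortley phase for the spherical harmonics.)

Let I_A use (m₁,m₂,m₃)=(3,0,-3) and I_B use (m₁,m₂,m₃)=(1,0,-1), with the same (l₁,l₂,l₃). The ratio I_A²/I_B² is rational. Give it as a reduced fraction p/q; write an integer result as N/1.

21/5

Same 3,3,4: normalisation and zero-m 3j drop out of the ratio.
A: Δ: 2! 4! 4! / 11! → 1/34650; sum: t=0:+1/288 = 1/288; 3j²(3 3 4; 3 0 -3) = Δ·Π!·Σ² = 1/22  (sign -1)
B: Δ: 2! 4! 4! / 11! → 1/34650; sum: t=0:+1/48 t=1:−1/24 t=2:+1/288 = -5/288; 3j²(3 3 4; 1 0 -1) = Δ·Π!·Σ² = 5/462  (sign +1)
I_A²/I_B² = (1/22)/(5/462) = 21/5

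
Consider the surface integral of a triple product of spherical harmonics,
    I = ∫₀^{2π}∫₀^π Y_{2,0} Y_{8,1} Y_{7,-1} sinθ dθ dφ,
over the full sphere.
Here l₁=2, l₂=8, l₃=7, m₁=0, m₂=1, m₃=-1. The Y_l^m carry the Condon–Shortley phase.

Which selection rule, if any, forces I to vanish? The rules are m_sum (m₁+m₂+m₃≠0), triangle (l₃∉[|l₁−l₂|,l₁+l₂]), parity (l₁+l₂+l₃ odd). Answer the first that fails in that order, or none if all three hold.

parity

m₁+m₂+m₃ = 0 + 1 − 1 = 0  ✓
triangle: |2−8|=6 ≤ l₃=7 ≤ 2+8=10  ✓
parity: l₁+l₂+l₃ = 17 is odd  ✗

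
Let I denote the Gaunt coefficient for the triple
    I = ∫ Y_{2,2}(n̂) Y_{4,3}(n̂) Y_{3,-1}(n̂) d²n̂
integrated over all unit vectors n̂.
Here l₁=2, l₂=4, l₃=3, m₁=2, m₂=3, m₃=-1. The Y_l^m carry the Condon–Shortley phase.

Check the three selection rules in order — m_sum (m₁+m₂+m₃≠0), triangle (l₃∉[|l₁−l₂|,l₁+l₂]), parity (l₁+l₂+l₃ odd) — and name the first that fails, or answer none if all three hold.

m_sum

azimuthal sum: 2 + 3 − 1 = 4  ✗
2 ≤ 3 ≤ 6 (triangle on l)
L = 2 + 4 + 3 = 9 (odd)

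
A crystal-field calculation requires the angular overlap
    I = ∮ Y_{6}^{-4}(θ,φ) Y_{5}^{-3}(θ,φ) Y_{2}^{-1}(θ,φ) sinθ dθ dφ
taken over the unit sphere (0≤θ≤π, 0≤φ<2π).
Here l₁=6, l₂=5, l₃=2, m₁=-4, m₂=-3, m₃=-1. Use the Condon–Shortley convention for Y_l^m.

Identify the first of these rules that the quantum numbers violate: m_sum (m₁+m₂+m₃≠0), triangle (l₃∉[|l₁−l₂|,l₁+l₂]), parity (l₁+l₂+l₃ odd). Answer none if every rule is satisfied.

m_sum

m₁+m₂+m₃ = -4 − 3 − 1 = -8  ✗
triangle: |6−5|=1 ≤ l₃=2 ≤ 6+5=11
parity: l₁+l₂+l₃ = 13 is odd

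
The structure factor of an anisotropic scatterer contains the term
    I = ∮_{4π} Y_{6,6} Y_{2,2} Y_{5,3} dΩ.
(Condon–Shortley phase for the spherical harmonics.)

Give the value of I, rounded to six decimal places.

6 + 2 + 3 = 11 ≠ 0: azimuthal integral kills it; I = 0

0.000000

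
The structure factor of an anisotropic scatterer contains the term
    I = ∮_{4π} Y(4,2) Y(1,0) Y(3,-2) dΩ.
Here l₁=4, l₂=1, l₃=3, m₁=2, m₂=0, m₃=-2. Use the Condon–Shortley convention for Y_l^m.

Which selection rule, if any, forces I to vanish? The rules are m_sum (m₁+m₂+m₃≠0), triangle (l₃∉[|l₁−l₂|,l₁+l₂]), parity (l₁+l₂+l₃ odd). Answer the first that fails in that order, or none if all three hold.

Σmᵢ = 0  ✓
l₃∈[|l₁−l₂|,l₁+l₂]=[3,5], have l₃=3  ✓
Σlᵢ = 8 ⇒ even  ✓

none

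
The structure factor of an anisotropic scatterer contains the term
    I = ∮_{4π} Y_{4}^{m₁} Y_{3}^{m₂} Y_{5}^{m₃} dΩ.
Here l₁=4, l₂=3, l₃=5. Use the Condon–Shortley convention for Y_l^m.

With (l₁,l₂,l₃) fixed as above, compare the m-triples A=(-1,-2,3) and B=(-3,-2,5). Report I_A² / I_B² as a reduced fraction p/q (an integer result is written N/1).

Same 4,3,5: normalisation and zero-m 3j drop out of the ratio.
A: Δ: 2! 6! 4! / 13! → 1/180180; sum: t=0:+1/1440 t=1:−1/1152 = -1/5760; 3j²(4 3 5; -1 -2 3) = Δ·Π!·Σ² = 1/858  (sign -1)
B: Δ: 2! 6! 4! / 13! → 1/180180; sum: t=1:−1/17280 = -1/17280; 3j²(4 3 5; -3 -2 5) = Δ·Π!·Σ² = 35/858  (sign -1)
I_A²/I_B² = (1/858)/(35/858) = 1/35

1/35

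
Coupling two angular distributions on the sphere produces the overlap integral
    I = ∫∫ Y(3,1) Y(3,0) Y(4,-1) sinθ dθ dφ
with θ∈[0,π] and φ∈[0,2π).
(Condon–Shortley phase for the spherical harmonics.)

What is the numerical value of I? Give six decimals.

Checks pass: Σm=0; 10 even; l₃=4∈[0,6].
(2·3+1)(2·3+1)(2·4+1) = 441
Δ: 2! 4! 4! / 11! → 1/34650
sum: t=0:+1/72 t=1:−1/16 t=2:+1/72 = -5/144
3j²(3 3 4; 0 0 0) = Δ·Π!·Σ² = 2/77  (sign -1)
sum: t=0:+1/48 t=1:−1/24 t=2:+1/288 = -5/288
3j²(3 3 4; 1 0 -1) = Δ·Π!·Σ² = 5/462  (sign +1)
combine: 4πI² = 441·2/77·5/462 = 15/121
take √, sign -1: I = -0.09932258

-0.099323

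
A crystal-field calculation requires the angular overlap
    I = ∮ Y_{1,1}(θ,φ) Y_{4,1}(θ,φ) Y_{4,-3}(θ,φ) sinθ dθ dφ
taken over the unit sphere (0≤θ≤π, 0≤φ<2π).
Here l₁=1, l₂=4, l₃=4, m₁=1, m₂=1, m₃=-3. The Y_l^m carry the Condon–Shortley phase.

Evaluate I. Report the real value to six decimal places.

0.000000

m-sum = 1 + 1 − 3 = -1 ≠ 0 ⇒ I = 0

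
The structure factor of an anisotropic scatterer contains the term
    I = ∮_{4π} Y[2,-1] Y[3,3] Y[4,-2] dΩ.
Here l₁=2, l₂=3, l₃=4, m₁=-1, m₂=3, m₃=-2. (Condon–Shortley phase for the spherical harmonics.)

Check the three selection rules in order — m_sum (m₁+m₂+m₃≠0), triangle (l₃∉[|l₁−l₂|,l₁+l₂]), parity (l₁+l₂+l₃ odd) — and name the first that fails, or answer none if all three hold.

Σmᵢ = 0  ✓
l₃∈[|l₁−l₂|,l₁+l₂]=[1,5], have l₃=4  ✓
Σlᵢ = 9 ⇒ odd  ✗

parity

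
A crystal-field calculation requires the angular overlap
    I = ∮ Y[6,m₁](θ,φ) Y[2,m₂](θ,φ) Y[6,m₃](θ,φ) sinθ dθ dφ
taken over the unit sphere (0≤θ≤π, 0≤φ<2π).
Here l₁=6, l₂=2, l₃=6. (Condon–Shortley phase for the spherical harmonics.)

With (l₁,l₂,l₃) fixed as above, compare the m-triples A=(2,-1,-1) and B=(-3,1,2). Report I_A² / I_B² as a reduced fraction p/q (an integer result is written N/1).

2/5

Shared (l₁,l₂,l₃)=(6,2,6): N and (l;000)² cancel in I_A²/I_B².
A: Δ = 2!·10!·2!/15! = 1/90090; Racah Σ t=0..1: t=0:+1/34560 t=1:−1/60480 = 1/80640; ⇒ 3j(6 2 6; 2 -1 -1)² = 6/1001, sgn -1
B: Δ = 2!·10!·2!/15! = 1/90090; Racah Σ t=1..2: t=1:−1/161280 t=2:+1/60480 = 1/96768; ⇒ 3j(6 2 6; -3 1 2)² = 15/1001, sgn +1
I_A²/I_B² = (6/1001)/(15/1001) = 2/5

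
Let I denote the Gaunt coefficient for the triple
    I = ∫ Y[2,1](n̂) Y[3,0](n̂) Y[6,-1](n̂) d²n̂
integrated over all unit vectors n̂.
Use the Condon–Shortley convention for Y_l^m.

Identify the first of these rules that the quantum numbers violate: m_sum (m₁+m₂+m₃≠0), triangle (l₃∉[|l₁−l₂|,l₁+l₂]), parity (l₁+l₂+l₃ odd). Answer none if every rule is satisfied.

triangle

Σmᵢ = 0  ✓
l₃∈[|l₁−l₂|,l₁+l₂]=[1,5], have l₃=6  ✗
Σlᵢ = 11 ⇒ odd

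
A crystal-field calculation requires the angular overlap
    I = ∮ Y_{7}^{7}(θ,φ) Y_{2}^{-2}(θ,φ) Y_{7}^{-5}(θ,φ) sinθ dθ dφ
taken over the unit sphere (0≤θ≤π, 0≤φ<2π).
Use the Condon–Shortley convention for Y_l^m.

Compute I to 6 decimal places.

0.066694

m-sum 0 ✓  L=16 even ✓  5≤7≤9 ✓
Π(2lᵢ+1) = 15×5×15 = 1125
triangle coeff Δ(7,2,7) = 1/185640
Σ_t [0,2]: t=0:+1/2419200 t=1:−1/518400 t=2:+1/2419200 = -1/907200
(3j)²=56/3315 [(7 2 7; 0 0 0)], sign=+1
Σ_t [0,0]: t=0:+1/1916006400 = 1/1916006400
(3j)²=1/340 [(7 2 7; 7 -2 -5)], sign=+1
⇒ 4πI² = 210/3757
I = (+1)√(210/3757/(4π)) = 0.06669359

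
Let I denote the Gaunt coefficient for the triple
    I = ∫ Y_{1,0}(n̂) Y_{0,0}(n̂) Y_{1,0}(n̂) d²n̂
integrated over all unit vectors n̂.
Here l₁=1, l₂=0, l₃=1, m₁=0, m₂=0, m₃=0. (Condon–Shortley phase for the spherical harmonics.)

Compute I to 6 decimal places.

0.282095

Checks pass: Σm=0; 2 even; l₃=1∈[1,1].
(2·1+1)(2·0+1)(2·1+1) = 9
Δ: 0! 2! 0! / 3! → 1/3
sum: t=0:+1/1 = 1/1
3j²(1 0 1; 0 0 0) = Δ·Π!·Σ² = 1/3  (sign -1)
(m-triple is (0,0,0) — same symbol as above.)
combine: 4πI² = 9·1/3·1/3 = 1/1
take √, sign +1: I = 0.28209479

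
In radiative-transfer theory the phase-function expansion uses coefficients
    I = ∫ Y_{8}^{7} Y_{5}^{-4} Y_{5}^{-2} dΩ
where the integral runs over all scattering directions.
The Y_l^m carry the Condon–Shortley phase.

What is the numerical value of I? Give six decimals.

0.000000

7 − 4 − 2 = 1 ≠ 0: azimuthal integral kills it; I = 0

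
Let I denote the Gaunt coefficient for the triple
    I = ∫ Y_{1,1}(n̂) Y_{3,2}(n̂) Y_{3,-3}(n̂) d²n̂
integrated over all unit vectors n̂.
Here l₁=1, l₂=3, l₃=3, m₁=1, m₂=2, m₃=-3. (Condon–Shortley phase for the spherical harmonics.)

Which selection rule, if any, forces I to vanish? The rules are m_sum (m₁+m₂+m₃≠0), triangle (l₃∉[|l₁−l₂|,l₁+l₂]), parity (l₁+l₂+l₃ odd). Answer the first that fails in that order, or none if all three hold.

parity

m₁+m₂+m₃ = 1 + 2 − 3 = 0  ✓
triangle: |1−3|=2 ≤ l₃=3 ≤ 1+3=4  ✓
parity: l₁+l₂+l₃ = 7 is odd  ✗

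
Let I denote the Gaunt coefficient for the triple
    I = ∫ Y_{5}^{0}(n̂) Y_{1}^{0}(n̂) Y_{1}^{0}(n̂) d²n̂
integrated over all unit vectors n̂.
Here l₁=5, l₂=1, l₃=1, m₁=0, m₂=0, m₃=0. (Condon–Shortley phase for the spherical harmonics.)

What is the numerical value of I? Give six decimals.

triangle: need 4≤l₃≤6, have 1; I=0

0.000000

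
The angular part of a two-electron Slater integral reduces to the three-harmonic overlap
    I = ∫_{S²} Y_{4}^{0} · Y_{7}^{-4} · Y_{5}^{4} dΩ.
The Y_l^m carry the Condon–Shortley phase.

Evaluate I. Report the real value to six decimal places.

Rules hold: Σm=0, L=16 even, 3≤5≤11.
N = 9·15·11 = 1485
Δ = 6!·2!·8!/17! = 1/6126120
Racah Σ t=2..4: t=2:+1/69120 t=3:−1/20736 t=4:+1/69120 = -1/51840
⇒ 3j(4 7 5; 0 0 0)² = 280/21879, sgn +1
Racah Σ t=2..3: t=2:+1/483840 t=3:−1/1451520 = 1/725760
⇒ 3j(4 7 5; 0 -4 4)² = 24/1547, sgn -1
4πI² = N·(3j₀)²·(3jₘ)² = 14400/48841
I = -1·√(0.294834/4π) = -0.15317364

-0.153174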